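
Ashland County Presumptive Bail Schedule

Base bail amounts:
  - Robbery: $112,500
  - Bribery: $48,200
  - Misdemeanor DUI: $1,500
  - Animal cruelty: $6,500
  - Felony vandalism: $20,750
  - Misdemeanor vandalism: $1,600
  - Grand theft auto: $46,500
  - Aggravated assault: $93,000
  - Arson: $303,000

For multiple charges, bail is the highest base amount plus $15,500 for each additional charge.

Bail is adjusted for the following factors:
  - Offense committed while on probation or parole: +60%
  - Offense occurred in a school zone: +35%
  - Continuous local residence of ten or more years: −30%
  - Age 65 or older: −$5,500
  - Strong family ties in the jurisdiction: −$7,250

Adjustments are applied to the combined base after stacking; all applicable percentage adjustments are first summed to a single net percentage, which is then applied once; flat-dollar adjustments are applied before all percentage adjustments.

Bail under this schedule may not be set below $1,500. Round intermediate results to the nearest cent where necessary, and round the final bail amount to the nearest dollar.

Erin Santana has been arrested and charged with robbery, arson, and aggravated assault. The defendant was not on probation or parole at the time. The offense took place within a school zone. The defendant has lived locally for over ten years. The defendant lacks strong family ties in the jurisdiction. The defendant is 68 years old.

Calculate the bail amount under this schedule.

$344,925

Base amounts from the schedule: robbery $112,500; arson $303,000; aggravated assault $93,000.
Stacking rule: highest base plus $15,500 per additional charge. Highest is arson at $303,000; 2 additional charges → +$31,000. Combined base = $334,000.
Age 65 or older (−$5,500 flat): $334,000 − $5,500 = $328,500.
Net percentage adjustment: +35% −30% = +5%. $328,500 × 1.05 = $344,925.
$344,925 is at or above the $1,500 minimum.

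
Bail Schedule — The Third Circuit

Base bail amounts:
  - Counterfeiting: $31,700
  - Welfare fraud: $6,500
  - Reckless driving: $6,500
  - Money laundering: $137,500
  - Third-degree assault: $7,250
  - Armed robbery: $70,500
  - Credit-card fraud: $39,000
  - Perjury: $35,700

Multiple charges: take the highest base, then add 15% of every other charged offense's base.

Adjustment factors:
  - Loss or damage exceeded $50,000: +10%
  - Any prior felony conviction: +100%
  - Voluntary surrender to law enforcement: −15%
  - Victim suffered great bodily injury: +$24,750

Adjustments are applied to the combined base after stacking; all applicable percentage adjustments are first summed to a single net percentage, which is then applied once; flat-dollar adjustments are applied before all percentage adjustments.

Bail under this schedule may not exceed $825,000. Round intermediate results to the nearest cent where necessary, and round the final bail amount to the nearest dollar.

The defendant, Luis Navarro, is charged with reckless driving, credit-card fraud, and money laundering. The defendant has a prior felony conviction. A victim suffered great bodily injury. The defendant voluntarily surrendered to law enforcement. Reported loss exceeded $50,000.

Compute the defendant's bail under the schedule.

$329,696

Base amounts from the schedule: reckless driving $6,500; credit-card fraud $39,000; money laundering $137,500.
Stacking rule: highest base plus 15% of each additional charge. Highest is money laundering at $137,500. Additional: $6,500 × 15% = $975; $39,000 × 15% = $5,850. Combined base = $137,500 + $6,825 = $144,325.
Victim suffered great bodily injury (+$24,750 flat): $144,325 + $24,750 = $169,075.
Net percentage adjustment: +10% +100% −15% = +95%. $169,075 × 1.95 = $329,696.25.
$329,696.25 is within the $825,000 maximum.
Rounded to the nearest dollar: $329,696.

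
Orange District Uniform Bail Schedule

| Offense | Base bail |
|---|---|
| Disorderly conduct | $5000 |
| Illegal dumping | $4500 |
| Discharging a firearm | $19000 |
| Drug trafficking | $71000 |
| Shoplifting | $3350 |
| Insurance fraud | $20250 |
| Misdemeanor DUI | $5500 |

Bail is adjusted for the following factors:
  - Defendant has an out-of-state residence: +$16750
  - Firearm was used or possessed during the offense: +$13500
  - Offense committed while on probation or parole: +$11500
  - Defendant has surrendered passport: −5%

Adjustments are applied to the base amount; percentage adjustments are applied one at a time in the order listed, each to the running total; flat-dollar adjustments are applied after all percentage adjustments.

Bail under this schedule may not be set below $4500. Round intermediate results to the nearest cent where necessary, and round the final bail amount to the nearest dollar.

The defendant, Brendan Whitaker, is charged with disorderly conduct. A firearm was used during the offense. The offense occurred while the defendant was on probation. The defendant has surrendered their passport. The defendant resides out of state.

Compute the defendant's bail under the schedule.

$46500

Base amounts from the schedule: disorderly conduct $5000.
Single charge. Combined base = $5000.
Defendant has surrendered passport (−5%): $5000 × 0.95 = $4750.
Defendant has an out-of-state residence (+$16750 flat): $4750 + $16750 = $21500.
Firearm was used or possessed during the offense (+$13500 flat): $21500 + $13500 = $35000.
Offense committed while on probation or parole (+$11500 flat): $35000 + $11500 = $46500.
$46500 is at or above the $4500 minimum.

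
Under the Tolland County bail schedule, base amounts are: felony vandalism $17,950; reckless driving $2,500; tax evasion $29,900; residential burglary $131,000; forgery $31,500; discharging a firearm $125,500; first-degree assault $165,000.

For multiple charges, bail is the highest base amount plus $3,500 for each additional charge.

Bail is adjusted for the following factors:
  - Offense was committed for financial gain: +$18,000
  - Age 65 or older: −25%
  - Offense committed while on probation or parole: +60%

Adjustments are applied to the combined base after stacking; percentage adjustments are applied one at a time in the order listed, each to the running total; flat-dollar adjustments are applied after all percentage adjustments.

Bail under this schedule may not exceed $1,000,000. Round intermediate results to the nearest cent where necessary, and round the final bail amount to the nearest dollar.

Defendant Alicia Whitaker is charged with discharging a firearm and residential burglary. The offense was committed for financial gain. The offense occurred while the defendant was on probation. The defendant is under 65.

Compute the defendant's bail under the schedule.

Base amounts from the schedule: discharging a firearm $125,500; residential burglary $131,000.
Stacking rule: highest base plus $3,500 per additional charge. Highest is residential burglary at $131,000; 1 additional charge → +$3,500. Combined base = $134,500.
Offense committed while on probation or parole (+60%): $134,500 × 1.6 = $215,200.
Offense was committed for financial gain (+$18,000 flat): $215,200 + $18,000 = $233,200.
$233,200 is within the $1,000,000 maximum.

$233,200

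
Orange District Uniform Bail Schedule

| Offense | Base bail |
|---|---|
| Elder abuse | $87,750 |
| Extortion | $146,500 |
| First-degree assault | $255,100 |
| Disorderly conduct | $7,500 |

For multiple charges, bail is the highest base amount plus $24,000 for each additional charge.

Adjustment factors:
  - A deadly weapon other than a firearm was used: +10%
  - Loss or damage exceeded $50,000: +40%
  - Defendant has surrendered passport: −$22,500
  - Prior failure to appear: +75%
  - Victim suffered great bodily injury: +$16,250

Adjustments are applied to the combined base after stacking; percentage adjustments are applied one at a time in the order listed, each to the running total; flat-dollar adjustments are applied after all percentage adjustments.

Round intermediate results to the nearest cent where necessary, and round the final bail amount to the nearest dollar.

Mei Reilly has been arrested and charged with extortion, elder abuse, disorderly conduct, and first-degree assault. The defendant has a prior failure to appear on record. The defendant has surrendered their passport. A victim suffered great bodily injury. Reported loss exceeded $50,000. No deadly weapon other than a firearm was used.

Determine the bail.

Base amounts from the schedule: extortion $146,500; elder abuse $87,750; disorderly conduct $7,500; first-degree assault $255,100.
Stacking rule: highest base plus $24,000 per additional charge. Highest is first-degree assault at $255,100; 3 additional charges → +$72,000. Combined base = $327,100.
Loss or damage exceeded $50,000 (+40%): $327,100 × 1.4 = $457,940.
Prior failure to appear (+75%): $457,940 × 1.75 = $801,395.
Defendant has surrendered passport (−$22,500 flat): $801,395 − $22,500 = $778,895.
Victim suffered great bodily injury (+$16,250 flat): $778,895 + $16,250 = $795,145.

$795,145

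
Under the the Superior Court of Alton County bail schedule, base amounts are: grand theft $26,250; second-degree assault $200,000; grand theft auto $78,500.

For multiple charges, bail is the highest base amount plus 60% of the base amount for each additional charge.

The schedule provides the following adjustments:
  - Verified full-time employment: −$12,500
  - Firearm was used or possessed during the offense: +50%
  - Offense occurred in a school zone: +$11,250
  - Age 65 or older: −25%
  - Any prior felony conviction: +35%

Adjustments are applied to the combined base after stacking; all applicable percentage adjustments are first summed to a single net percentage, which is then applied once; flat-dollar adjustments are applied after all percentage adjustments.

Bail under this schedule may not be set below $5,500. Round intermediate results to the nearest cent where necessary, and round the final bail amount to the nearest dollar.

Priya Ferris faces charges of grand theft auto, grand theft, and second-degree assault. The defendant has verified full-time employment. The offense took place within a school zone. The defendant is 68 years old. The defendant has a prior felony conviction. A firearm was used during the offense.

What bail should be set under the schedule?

Base amounts from the schedule: grand theft auto $78,500; grand theft $26,250; second-degree assault $200,000.
Stacking rule: highest base plus 60% of each additional charge. Highest is second-degree assault at $200,000. Additional: $78,500 × 60% = $47,100; $26,250 × 60% = $15,750. Combined base = $200,000 + $62,850 = $262,850.
Net percentage adjustment: +50% −25% +35% = +60%. $262,850 × 1.6 = $420,560.
Verified full-time employment (−$12,500 flat): $420,560 − $12,500 = $408,060.
Offense occurred in a school zone (+$11,250 flat): $408,060 + $11,250 = $419,310.
$419,310 is at or above the $5,500 minimum.

$419,310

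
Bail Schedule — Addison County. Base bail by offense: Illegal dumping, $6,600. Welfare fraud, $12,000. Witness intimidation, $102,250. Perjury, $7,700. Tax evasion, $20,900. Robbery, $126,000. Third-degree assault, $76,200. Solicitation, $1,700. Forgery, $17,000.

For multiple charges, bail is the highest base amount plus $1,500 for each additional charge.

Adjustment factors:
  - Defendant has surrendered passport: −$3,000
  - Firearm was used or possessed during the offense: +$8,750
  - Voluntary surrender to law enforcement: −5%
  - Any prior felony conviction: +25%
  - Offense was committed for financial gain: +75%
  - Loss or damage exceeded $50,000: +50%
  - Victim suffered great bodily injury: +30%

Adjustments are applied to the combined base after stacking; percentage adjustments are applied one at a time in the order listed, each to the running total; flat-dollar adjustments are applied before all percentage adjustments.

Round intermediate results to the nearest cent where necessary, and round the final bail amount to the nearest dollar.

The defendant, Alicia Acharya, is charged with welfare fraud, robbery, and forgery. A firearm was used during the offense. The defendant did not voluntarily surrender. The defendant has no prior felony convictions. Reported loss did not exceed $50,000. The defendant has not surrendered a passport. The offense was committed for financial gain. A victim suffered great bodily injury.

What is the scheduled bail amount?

Base amounts from the schedule: welfare fraud $12,000; robbery $126,000; forgery $17,000.
Stacking rule: highest base plus $1,500 per additional charge. Highest is robbery at $126,000; 2 additional charges → +$3,000. Combined base = $129,000.
Firearm was used or possessed during the offense (+$8,750 flat): $129,000 + $8,750 = $137,750.
Offense was committed for financial gain (+75%): $137,750 × 1.75 = $241,062.50.
Victim suffered great bodily injury (+30%): $241,062.50 × 1.3 = $313,381.25.
Rounded to the nearest dollar: $313,381.

$313,381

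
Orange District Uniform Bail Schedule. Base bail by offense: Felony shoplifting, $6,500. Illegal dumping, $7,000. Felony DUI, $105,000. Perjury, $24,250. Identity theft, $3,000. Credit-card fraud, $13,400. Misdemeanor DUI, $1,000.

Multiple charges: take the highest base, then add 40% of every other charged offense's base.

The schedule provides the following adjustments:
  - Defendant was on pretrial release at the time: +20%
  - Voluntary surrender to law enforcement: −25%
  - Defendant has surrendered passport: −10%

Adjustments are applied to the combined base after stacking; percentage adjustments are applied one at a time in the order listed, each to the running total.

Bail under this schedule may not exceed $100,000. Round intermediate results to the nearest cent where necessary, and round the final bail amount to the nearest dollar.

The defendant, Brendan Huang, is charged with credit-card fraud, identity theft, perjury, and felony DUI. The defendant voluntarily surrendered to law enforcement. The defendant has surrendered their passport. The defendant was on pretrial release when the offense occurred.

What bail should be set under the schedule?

$98,221

Base amounts from the schedule: credit-card fraud $13,400; identity theft $3,000; perjury $24,250; felony DUI $105,000.
Stacking rule: highest base plus 40% of each additional charge. Highest is felony DUI at $105,000. Additional: $13,400 × 40% = $5,360; $3,000 × 40% = $1,200; $24,250 × 40% = $9,700. Combined base = $105,000 + $16,260 = $121,260.
Defendant was on pretrial release at the time (+20%): $121,260 × 1.2 = $145,512.
Voluntary surrender to law enforcement (−25%): $145,512 × 0.75 = $109,134.
Defendant has surrendered passport (−10%): $109,134 × 0.9 = $98,220.60.
$98,220.60 is within the $100,000 maximum.
Rounded to the nearest dollar: $98,221.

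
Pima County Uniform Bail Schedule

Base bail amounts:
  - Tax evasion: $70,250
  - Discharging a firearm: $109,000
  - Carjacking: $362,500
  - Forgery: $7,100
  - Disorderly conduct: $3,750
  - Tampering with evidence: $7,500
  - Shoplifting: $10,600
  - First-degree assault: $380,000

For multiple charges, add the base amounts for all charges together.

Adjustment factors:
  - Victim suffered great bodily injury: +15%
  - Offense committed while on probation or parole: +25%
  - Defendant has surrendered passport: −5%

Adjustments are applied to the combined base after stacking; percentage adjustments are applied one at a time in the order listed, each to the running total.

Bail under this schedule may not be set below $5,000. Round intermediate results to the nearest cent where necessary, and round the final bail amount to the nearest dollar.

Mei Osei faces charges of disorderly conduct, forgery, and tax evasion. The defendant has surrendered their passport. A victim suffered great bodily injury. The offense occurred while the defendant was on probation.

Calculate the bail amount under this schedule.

$110,752

Base amounts from the schedule: disorderly conduct $3,750; forgery $7,100; tax evasion $70,250.
Stacking rule: sum of all bases. $3,750 + $7,100 + $70,250 = $81,100.
Victim suffered great bodily injury (+15%): $81,100 × 1.15 = $93,265.
Offense committed while on probation or parole (+25%): $93,265 × 1.25 = $116,581.25.
Defendant has surrendered passport (−5%): $116,581.25 × 0.95 = $110,752.19.
$110,752.19 is at or above the $5,000 minimum.
Rounded to the nearest dollar: $110,752.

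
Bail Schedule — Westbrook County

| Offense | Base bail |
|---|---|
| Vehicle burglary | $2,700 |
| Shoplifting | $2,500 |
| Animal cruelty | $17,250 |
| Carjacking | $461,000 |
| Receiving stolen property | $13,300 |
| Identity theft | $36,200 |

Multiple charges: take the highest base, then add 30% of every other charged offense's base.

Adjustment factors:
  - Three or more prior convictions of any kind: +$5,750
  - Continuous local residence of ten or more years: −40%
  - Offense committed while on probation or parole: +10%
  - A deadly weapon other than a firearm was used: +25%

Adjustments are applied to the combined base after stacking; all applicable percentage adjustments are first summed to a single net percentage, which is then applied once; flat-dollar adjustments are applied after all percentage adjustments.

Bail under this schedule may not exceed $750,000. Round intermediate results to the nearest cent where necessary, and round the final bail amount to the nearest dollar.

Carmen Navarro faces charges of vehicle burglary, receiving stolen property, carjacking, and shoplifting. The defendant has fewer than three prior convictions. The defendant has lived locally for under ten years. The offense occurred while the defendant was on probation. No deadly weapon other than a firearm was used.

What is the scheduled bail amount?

$513,205

Base amounts from the schedule: vehicle burglary $2,700; receiving stolen property $13,300; carjacking $461,000; shoplifting $2,500.
Stacking rule: highest base plus 30% of each additional charge. Highest is carjacking at $461,000. Additional: $2,700 × 30% = $810; $13,300 × 30% = $3,990; $2,500 × 30% = $750. Combined base = $461,000 + $5,550 = $466,550.
Offense committed while on probation or parole (+10%): $466,550 × 1.1 = $513,205.
$513,205 is within the $750,000 maximum.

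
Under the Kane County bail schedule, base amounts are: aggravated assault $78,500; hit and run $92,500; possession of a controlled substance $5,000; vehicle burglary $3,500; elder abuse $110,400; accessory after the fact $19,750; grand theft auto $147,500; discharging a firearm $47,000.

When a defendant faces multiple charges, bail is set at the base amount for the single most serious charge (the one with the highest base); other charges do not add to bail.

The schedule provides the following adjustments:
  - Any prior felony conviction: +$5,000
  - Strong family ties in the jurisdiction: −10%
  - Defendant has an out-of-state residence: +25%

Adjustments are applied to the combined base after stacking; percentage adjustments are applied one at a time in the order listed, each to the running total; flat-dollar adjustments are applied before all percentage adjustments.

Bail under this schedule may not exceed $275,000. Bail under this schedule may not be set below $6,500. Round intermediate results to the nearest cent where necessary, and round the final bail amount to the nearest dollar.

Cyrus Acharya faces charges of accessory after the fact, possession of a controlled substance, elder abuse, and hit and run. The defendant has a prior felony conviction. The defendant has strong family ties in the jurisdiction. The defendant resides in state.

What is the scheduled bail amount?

$103,860

Base amounts from the schedule: accessory after the fact $19,750; possession of a controlled substance $5,000; elder abuse $110,400; hit and run $92,500.
Stacking rule: use the highest base only. Highest is elder abuse at $110,400. Combined base = $110,400.
Any prior felony conviction (+$5,000 flat): $110,400 + $5,000 = $115,400.
Strong family ties in the jurisdiction (−10%): $115,400 × 0.9 = $103,860.
$103,860 is within the $275,000 maximum.
$103,860 is at or above the $6,500 minimum.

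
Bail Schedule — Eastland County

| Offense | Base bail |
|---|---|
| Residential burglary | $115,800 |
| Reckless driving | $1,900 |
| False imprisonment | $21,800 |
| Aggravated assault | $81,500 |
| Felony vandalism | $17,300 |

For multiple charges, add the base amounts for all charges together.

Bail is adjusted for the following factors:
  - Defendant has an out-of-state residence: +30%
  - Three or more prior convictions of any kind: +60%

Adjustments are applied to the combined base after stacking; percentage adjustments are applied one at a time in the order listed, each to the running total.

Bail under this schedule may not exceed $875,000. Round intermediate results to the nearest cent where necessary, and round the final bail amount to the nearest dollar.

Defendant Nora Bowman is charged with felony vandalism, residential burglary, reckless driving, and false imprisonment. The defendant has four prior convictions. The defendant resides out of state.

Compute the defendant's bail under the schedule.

$326,144

Base amounts from the schedule: felony vandalism $17,300; residential burglary $115,800; reckless driving $1,900; false imprisonment $21,800.
Stacking rule: sum of all bases. $17,300 + $115,800 + $1,900 + $21,800 = $156,800.
Defendant has an out-of-state residence (+30%): $156,800 × 1.3 = $203,840.
Three or more prior convictions of any kind (+60%): $203,840 × 1.6 = $326,144.
$326,144 is within the $875,000 maximum.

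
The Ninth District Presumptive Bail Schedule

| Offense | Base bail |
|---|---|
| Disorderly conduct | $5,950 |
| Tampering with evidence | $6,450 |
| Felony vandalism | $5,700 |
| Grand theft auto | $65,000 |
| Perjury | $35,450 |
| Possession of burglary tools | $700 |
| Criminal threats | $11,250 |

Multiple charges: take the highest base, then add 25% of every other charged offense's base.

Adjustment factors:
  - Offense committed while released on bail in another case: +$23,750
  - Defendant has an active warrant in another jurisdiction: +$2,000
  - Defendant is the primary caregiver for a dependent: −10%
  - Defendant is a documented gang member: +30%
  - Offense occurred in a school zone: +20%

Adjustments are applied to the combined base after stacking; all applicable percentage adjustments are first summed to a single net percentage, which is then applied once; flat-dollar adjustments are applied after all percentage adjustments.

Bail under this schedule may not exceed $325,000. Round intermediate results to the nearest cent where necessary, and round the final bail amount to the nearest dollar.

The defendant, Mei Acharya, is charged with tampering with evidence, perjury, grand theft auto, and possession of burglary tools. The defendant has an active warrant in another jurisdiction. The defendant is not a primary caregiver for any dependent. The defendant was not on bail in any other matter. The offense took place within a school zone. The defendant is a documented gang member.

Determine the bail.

$115,475

Base amounts from the schedule: tampering with evidence $6,450; perjury $35,450; grand theft auto $65,000; possession of burglary tools $700.
Stacking rule: highest base plus 25% of each additional charge. Highest is grand theft auto at $65,000. Additional: $6,450 × 25% = $1,612.50; $35,450 × 25% = $8,862.50; $700 × 25% = $175. Combined base = $65,000 + $10,650 = $75,650.
Net percentage adjustment: +30% +20% = +50%. $75,650 × 1.5 = $113,475.
Defendant has an active warrant in another jurisdiction (+$2,000 flat): $113,475 + $2,000 = $115,475.
$115,475 is within the $325,000 maximum.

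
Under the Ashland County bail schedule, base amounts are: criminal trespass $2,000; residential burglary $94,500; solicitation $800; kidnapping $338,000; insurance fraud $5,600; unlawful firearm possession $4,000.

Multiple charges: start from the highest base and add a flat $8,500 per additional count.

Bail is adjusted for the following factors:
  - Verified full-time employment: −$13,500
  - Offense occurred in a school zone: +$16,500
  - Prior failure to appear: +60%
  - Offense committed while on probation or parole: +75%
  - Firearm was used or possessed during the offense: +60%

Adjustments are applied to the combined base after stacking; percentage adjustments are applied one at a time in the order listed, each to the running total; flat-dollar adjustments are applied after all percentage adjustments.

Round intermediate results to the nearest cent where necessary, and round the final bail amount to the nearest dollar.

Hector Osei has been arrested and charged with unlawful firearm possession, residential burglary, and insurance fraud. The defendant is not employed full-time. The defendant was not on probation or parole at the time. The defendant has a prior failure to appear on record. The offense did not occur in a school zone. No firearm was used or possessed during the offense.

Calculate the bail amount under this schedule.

$178,400

Base amounts from the schedule: unlawful firearm possession $4,000; residential burglary $94,500; insurance fraud $5,600.
Stacking rule: highest base plus $8,500 per additional charge. Highest is residential burglary at $94,500; 2 additional charges → +$17,000. Combined base = $111,500.
Prior failure to appear (+60%): $111,500 × 1.6 = $178,400.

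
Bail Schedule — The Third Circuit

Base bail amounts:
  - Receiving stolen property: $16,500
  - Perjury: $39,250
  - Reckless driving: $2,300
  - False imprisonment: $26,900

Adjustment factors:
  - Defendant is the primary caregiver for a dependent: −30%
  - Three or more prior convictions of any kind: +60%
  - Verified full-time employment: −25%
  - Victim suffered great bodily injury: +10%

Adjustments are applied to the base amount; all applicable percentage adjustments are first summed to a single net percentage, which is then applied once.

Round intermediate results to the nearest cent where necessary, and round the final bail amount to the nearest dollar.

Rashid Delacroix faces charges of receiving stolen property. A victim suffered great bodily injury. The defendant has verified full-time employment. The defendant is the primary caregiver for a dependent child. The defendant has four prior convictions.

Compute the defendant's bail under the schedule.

Base amounts from the schedule: receiving stolen property $16,500.
Single charge. Combined base = $16,500.
Net percentage adjustment: −30% +60% −25% +10% = +15%. $16,500 × 1.15 = $18,975.

$18,975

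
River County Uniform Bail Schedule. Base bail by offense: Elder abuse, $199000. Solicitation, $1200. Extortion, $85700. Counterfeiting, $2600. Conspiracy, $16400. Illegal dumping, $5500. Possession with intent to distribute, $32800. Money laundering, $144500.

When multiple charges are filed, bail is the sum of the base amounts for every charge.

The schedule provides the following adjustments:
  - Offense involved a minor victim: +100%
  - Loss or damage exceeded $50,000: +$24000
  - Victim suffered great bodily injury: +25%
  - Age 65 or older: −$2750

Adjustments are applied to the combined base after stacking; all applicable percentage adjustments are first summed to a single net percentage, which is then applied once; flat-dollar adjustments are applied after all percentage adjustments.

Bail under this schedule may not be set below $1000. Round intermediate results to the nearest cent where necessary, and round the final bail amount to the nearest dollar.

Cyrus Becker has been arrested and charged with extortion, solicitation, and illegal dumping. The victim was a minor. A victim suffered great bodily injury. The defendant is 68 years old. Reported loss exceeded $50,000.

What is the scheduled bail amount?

$229150

Base amounts from the schedule: extortion $85700; solicitation $1200; illegal dumping $5500.
Stacking rule: sum of all bases. $85700 + $1200 + $5500 = $92400.
Net percentage adjustment: +100% +25% = +125%. $92400 × 2.25 = $207900.
Loss or damage exceeded $50,000 (+$24000 flat): $207900 + $24000 = $231900.
Age 65 or older (−$2750 flat): $231900 − $2750 = $229150.
$229150 is at or above the $1000 minimum.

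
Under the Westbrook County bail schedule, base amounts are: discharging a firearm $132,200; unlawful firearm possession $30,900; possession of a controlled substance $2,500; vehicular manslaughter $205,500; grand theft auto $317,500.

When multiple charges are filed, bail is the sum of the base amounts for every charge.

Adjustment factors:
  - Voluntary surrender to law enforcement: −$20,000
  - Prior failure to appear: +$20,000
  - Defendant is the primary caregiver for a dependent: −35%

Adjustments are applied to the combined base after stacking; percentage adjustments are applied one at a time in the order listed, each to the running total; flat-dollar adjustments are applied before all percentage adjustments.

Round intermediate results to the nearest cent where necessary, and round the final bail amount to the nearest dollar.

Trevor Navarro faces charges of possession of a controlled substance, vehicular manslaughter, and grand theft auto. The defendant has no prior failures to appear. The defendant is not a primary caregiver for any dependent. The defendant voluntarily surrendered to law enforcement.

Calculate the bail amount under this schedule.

Base amounts from the schedule: possession of a controlled substance $2,500; vehicular manslaughter $205,500; grand theft auto $317,500.
Stacking rule: sum of all bases. $2,500 + $205,500 + $317,500 = $525,500.
Voluntary surrender to law enforcement (−$20,000 flat): $525,500 − $20,000 = $505,500.

$505,500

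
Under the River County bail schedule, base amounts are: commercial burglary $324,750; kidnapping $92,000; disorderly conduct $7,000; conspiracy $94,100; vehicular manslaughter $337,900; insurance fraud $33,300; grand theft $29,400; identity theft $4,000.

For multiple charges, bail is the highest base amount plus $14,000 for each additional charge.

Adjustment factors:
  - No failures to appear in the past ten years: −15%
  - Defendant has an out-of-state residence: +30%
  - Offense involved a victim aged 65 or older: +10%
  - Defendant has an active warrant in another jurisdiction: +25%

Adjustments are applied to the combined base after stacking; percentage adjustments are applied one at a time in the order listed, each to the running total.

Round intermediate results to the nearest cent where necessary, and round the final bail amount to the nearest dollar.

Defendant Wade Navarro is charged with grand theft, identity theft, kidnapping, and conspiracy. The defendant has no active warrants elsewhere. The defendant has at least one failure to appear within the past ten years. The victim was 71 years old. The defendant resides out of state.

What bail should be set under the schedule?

$194,623

Base amounts from the schedule: grand theft $29,400; identity theft $4,000; kidnapping $92,000; conspiracy $94,100.
Stacking rule: highest base plus $14,000 per additional charge. Highest is conspiracy at $94,100; 3 additional charges → +$42,000. Combined base = $136,100.
Defendant has an out-of-state residence (+30%): $136,100 × 1.3 = $176,930.
Offense involved a victim aged 65 or older (+10%): $176,930 × 1.1 = $194,623.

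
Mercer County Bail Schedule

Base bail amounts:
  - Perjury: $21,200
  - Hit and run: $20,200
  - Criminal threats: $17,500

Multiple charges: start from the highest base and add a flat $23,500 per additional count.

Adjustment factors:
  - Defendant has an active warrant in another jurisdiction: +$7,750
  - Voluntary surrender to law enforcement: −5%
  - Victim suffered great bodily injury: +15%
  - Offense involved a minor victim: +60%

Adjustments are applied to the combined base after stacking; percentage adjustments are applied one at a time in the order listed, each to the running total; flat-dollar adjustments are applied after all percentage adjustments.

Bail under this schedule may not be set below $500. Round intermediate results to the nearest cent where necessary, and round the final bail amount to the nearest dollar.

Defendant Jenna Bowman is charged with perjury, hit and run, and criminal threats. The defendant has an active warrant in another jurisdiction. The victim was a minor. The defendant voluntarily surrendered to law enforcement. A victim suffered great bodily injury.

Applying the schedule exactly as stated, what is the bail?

$126,964

Base amounts from the schedule: perjury $21,200; hit and run $20,200; criminal threats $17,500.
Stacking rule: highest base plus $23,500 per additional charge. Highest is perjury at $21,200; 2 additional charges → +$47,000. Combined base = $68,200.
Voluntary surrender to law enforcement (−5%): $68,200 × 0.95 = $64,790.
Victim suffered great bodily injury (+15%): $64,790 × 1.15 = $74,508.50.
Offense involved a minor victim (+60%): $74,508.50 × 1.6 = $119,213.60.
Defendant has an active warrant in another jurisdiction (+$7,750 flat): $119,213.60 + $7,750 = $126,963.60.
$126,963.60 is at or above the $500 minimum.
Rounded to the nearest dollar: $126,964.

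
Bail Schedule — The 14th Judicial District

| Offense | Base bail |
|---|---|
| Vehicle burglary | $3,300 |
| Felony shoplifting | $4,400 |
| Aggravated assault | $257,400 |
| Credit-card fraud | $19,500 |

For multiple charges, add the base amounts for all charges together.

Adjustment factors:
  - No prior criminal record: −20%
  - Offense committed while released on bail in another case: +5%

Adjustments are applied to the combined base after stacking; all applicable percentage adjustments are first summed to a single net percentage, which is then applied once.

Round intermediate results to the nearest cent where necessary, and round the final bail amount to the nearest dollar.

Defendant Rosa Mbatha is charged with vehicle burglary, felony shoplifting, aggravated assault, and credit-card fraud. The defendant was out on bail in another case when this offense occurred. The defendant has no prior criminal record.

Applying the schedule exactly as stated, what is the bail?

$241,910

Base amounts from the schedule: vehicle burglary $3,300; felony shoplifting $4,400; aggravated assault $257,400; credit-card fraud $19,500.
Stacking rule: sum of all bases. $3,300 + $4,400 + $257,400 + $19,500 = $284,600.
Net percentage adjustment: −20% +5% = −15%. $284,600 × 0.85 = $241,910.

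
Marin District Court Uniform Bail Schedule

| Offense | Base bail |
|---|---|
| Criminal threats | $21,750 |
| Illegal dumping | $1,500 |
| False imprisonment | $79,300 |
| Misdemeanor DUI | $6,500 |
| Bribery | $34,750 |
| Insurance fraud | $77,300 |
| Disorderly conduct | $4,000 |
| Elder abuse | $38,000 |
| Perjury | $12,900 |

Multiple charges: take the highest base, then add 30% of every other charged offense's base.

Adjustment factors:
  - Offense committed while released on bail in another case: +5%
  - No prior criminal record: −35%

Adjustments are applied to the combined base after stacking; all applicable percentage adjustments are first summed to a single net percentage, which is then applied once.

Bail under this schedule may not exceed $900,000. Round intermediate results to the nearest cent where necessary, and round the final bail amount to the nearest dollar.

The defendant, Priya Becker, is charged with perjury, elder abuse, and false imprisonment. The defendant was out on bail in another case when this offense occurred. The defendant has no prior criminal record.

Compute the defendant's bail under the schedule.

Base amounts from the schedule: perjury $12,900; elder abuse $38,000; false imprisonment $79,300.
Stacking rule: highest base plus 30% of each additional charge. Highest is false imprisonment at $79,300. Additional: $12,900 × 30% = $3,870; $38,000 × 30% = $11,400. Combined base = $79,300 + $15,270 = $94,570.
Net percentage adjustment: +5% −35% = −30%. $94,570 × 0.7 = $66,199.
$66,199 is within the $900,000 maximum.

$66,199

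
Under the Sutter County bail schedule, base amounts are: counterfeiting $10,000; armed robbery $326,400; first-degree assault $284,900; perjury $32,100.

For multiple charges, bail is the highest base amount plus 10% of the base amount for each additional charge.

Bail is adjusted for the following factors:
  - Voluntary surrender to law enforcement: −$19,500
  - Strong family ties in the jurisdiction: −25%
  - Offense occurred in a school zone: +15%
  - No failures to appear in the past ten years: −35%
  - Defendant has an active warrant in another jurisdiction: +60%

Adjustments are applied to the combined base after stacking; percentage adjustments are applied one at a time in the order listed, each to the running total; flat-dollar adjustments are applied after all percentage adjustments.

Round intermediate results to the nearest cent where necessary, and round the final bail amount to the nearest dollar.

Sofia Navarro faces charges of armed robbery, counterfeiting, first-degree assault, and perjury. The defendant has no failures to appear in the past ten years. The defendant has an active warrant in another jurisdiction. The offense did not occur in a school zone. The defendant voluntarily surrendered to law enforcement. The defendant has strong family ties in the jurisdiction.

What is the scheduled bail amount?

Base amounts from the schedule: armed robbery $326,400; counterfeiting $10,000; first-degree assault $284,900; perjury $32,100.
Stacking rule: highest base plus 10% of each additional charge. Highest is armed robbery at $326,400. Additional: $10,000 × 10% = $1,000; $284,900 × 10% = $28,490; $32,100 × 10% = $3,210. Combined base = $326,400 + $32,700 = $359,100.
Strong family ties in the jurisdiction (−25%): $359,100 × 0.75 = $269,325.
No failures to appear in the past ten years (−35%): $269,325 × 0.65 = $175,061.25.
Defendant has an active warrant in another jurisdiction (+60%): $175,061.25 × 1.6 = $280,098.
Voluntary surrender to law enforcement (−$19,500 flat): $280,098 − $19,500 = $260,598.

$260,598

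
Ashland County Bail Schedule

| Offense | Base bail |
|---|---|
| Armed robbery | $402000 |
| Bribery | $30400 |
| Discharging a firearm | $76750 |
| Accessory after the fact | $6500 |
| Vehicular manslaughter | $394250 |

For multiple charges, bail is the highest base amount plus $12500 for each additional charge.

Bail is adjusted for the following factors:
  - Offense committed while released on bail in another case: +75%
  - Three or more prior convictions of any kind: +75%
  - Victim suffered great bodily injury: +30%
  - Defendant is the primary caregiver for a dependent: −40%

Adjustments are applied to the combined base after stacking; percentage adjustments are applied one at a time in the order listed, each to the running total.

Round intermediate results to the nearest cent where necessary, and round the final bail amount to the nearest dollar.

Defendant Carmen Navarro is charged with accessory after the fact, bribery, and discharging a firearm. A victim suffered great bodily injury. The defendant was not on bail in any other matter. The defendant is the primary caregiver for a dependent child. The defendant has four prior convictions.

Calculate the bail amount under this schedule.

Base amounts from the schedule: accessory after the fact $6500; bribery $30400; discharging a firearm $76750.
Stacking rule: highest base plus $12500 per additional charge. Highest is discharging a firearm at $76750; 2 additional charges → +$25000. Combined base = $101750.
Three or more prior convictions of any kind (+75%): $101750 × 1.75 = $178062.50.
Victim suffered great bodily injury (+30%): $178062.50 × 1.3 = $231481.25.
Defendant is the primary caregiver for a dependent (−40%): $231481.25 × 0.6 = $138888.75.
Rounded to the nearest dollar: $138889.

$138889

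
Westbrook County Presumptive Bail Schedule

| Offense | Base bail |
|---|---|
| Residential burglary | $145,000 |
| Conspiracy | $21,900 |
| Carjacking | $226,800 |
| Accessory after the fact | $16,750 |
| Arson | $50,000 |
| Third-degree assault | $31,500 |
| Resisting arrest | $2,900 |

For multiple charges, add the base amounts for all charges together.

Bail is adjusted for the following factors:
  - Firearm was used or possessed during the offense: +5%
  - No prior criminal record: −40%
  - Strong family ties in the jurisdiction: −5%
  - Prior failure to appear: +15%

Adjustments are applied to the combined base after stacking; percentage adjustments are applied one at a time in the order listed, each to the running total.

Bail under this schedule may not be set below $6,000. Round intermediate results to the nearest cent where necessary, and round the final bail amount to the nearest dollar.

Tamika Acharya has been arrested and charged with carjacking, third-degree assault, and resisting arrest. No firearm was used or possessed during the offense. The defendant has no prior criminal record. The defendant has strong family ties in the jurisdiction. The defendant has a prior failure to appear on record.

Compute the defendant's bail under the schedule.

Base amounts from the schedule: carjacking $226,800; third-degree assault $31,500; resisting arrest $2,900.
Stacking rule: sum of all bases. $226,800 + $31,500 + $2,900 = $261,200.
No prior criminal record (−40%): $261,200 × 0.6 = $156,720.
Strong family ties in the jurisdiction (−5%): $156,720 × 0.95 = $148,884.
Prior failure to appear (+15%): $148,884 × 1.15 = $171,216.60.
$171,216.60 is at or above the $6,000 minimum.
Rounded to the nearest dollar: $171,217.

$171,217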